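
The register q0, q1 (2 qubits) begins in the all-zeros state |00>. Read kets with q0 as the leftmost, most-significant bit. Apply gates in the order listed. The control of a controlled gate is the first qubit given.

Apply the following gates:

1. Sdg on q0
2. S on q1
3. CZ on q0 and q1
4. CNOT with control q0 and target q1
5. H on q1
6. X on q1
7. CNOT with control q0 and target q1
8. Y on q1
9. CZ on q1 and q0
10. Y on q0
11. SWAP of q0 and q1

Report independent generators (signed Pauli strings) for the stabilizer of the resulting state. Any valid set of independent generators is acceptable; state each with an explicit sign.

One valid set of independent stabilizer generators is -XI, -IZ (any independent generating set of the same group is equally correct).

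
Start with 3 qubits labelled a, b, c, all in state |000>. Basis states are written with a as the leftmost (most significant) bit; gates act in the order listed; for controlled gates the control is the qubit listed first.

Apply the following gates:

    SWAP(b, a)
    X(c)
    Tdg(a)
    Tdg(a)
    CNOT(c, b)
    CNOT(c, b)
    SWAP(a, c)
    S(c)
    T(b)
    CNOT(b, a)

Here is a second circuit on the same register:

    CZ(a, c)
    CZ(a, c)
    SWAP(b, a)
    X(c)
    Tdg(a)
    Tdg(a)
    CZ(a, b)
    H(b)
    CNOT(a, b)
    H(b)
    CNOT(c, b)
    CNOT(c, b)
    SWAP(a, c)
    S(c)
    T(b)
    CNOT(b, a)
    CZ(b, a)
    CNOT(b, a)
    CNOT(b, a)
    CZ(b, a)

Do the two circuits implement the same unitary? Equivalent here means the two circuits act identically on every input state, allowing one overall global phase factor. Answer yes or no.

Yes: on every input state the two circuits agree up to one overall phase factor.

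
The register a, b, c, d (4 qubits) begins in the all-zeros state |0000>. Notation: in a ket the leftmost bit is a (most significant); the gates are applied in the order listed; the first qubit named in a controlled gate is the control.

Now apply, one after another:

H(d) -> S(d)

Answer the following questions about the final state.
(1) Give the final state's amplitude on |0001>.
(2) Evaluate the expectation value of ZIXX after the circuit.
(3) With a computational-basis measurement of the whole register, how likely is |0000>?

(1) |0001> carries amplitude sqrt(2)*I/2 in the final state.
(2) The observable ZIXX averages to 0.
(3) Outcome |0000> occurs with probability 1/2.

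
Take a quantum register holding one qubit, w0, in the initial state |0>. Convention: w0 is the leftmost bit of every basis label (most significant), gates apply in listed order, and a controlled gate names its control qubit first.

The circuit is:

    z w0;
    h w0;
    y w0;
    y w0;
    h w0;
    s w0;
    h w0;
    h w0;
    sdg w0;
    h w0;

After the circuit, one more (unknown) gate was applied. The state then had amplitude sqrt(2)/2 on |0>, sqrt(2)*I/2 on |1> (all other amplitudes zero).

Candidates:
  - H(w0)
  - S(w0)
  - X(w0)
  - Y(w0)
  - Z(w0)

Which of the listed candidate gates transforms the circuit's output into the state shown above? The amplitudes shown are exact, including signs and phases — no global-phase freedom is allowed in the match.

It was S(w0) that produced the state shown. Key observation: the block from step 5 through step 10 cancels to the identity and can be dropped.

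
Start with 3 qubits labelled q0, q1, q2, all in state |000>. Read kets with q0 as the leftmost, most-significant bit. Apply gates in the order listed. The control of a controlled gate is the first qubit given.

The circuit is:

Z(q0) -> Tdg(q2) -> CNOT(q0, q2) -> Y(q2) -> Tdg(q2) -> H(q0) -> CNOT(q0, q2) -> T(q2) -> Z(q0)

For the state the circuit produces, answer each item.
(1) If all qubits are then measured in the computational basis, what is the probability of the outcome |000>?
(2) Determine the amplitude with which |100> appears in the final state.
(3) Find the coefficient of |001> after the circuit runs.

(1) A full measurement returns |000> with probability 0.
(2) The final state's coefficient on |100> equals -sqrt(2)*exp(I*pi/4)/2.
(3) The amplitude on |001> is sqrt(2)*I/2.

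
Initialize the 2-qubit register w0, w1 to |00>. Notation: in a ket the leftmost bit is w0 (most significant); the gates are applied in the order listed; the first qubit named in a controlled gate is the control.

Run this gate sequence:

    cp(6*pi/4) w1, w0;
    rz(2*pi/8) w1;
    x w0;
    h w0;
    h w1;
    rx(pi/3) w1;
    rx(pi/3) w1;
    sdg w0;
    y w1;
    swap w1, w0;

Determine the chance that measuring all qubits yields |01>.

Outcome |01> occurs with probability 1/4.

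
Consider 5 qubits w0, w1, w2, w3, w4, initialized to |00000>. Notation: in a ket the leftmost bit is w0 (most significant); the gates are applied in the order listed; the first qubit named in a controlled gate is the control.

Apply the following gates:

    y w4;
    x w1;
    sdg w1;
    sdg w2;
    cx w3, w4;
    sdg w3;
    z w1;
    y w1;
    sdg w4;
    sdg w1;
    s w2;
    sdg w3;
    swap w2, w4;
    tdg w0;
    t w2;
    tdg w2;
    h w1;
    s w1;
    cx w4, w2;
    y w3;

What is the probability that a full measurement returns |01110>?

A full measurement returns |01110> with probability 1/2.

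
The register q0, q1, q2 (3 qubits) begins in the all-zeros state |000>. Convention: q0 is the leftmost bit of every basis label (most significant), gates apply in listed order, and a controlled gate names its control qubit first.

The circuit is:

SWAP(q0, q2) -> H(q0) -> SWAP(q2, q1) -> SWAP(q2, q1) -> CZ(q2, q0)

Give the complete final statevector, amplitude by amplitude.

The final amplitudes are sqrt(2)/2 on |000>, sqrt(2)/2 on |100>, and 0 on every other basis state. Key observation: the block from step 3 through step 4 cancels to the identity and can be dropped.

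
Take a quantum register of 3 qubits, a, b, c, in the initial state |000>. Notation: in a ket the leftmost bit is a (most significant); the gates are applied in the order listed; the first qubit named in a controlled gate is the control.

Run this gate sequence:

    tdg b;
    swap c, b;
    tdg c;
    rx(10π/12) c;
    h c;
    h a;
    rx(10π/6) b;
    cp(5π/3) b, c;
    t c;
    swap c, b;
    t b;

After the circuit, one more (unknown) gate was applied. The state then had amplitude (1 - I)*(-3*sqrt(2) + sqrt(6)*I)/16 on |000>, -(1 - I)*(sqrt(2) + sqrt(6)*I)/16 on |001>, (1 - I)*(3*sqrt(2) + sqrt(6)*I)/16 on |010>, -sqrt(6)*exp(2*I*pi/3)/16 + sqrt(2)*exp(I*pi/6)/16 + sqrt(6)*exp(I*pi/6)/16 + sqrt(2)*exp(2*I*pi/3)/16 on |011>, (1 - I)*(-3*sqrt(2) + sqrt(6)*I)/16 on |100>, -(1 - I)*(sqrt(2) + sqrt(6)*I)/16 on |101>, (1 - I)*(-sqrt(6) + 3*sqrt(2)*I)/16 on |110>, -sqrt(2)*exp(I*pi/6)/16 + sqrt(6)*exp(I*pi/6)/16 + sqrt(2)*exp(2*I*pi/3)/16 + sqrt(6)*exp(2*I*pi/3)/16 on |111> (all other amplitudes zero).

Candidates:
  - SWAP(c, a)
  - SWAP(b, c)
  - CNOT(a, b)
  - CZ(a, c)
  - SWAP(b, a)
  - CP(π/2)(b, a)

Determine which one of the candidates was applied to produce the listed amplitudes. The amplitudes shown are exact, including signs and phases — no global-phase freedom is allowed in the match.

It was CP(π/2)(b, a) that produced the state shown.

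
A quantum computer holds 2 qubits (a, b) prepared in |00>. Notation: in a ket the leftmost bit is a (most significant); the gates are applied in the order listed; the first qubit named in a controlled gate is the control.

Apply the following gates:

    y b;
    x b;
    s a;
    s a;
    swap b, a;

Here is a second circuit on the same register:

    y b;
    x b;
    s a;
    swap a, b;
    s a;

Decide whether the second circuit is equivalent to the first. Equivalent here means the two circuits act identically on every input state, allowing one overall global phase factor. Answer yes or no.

No — the two circuits implement different unitaries, even allowing a global phase.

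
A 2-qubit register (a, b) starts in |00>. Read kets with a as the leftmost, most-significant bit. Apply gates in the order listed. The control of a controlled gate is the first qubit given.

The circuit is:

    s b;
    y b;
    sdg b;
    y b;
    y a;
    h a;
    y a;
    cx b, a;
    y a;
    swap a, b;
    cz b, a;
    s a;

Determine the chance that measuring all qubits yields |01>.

Outcome |01> occurs with probability 1/2.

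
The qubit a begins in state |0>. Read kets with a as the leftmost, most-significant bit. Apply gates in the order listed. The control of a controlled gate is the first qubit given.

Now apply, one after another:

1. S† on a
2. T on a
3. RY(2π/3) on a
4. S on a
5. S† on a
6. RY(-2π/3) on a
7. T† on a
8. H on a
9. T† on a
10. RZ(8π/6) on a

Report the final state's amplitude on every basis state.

The resulting statevector has amplitude -sqrt(2)*exp(I*pi/3)/2 on |0>, sqrt(2)*exp(5*I*pi/12)/2 on |1>.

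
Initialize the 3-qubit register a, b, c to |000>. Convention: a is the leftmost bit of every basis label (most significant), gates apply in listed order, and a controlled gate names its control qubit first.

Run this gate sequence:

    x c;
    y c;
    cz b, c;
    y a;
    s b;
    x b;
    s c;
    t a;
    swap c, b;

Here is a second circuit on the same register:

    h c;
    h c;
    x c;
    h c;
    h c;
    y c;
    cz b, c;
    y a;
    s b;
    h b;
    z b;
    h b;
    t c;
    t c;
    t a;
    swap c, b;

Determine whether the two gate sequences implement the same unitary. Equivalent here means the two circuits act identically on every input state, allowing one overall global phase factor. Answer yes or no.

Yes: on every input state the two circuits agree up to one overall phase factor.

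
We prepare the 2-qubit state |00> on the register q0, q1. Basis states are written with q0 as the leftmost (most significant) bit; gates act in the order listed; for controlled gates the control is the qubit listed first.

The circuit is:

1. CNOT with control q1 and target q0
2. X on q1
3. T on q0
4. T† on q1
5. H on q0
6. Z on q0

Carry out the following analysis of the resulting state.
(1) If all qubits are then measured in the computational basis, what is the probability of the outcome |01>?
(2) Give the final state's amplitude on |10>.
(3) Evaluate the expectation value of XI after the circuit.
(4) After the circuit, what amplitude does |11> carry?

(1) A full measurement returns |01> with probability 1/2.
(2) |10> carries amplitude 0 in the final state.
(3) The observable XI averages to -1.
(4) The amplitude on |11> is sqrt(2)*exp(3*I*pi/4)/2.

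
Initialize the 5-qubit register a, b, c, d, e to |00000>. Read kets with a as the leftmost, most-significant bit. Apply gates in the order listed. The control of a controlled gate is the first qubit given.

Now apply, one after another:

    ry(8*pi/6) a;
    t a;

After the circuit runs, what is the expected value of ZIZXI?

The expectation value of ZIZXI is 0.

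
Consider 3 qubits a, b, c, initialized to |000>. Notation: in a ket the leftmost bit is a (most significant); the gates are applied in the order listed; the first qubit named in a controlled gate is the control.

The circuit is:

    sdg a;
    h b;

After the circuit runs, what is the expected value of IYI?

The observable IYI averages to 0.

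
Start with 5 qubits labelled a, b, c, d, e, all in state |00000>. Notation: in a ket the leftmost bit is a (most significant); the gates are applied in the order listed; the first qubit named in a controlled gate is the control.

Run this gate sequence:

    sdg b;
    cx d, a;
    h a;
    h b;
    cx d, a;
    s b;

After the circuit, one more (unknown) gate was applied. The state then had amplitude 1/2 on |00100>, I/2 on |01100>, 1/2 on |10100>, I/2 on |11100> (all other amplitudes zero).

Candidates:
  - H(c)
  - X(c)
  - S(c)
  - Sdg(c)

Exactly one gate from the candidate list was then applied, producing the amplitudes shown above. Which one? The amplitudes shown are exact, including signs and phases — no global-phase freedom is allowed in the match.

It was X(c) that produced the state shown.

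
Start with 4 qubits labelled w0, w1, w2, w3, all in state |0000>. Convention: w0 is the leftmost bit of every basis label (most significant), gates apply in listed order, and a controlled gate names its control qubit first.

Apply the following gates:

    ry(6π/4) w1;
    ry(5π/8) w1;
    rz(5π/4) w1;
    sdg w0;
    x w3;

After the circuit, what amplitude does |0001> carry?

|0001> carries amplitude exp(3*I*pi/8)*cos(pi/16) in the final state.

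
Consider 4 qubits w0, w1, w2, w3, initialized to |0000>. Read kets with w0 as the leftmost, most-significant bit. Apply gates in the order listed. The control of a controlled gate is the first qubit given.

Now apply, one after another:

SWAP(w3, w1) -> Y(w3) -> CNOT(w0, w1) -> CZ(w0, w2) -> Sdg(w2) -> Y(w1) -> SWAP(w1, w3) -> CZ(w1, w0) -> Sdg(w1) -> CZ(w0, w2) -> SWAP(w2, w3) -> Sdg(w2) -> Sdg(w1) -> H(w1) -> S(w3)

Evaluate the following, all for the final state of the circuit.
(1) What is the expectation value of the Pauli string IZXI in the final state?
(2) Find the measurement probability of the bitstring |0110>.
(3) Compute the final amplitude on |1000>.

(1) In the final state, IZXI has expectation 0.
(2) A full measurement returns |0110> with probability 1/2.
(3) The amplitude on |1000> is 0.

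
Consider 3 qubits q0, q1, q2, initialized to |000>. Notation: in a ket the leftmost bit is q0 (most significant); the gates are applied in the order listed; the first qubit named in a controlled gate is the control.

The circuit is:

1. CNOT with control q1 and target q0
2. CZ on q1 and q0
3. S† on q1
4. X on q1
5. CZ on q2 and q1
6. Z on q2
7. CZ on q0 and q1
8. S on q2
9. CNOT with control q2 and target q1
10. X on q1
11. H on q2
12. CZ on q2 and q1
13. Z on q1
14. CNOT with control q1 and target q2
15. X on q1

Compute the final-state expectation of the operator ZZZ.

In the final state, ZZZ has expectation 0.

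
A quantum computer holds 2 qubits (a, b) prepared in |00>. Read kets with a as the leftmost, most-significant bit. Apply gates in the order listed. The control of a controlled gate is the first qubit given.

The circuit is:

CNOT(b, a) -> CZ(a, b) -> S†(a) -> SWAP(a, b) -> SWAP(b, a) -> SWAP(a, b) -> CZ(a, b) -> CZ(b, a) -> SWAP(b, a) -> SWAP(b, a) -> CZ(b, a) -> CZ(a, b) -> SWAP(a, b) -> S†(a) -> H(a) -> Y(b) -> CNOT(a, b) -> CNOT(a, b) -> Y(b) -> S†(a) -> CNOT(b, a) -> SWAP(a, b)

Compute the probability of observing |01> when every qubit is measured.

The probability of measuring |01> is 1/2.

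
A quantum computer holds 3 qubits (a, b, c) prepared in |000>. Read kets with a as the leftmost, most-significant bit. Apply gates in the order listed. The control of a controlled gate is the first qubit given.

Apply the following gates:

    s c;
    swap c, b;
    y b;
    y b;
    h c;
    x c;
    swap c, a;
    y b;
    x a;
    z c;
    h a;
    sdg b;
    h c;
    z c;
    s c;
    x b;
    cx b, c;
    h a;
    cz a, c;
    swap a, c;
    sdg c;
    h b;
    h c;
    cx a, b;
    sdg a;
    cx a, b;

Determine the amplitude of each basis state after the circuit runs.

The resulting statevector has amplitude 1/4 - I/4 on |000>, 1/4 + I/4 on |001>, 1/4 - I/4 on |010>, 1/4 + I/4 on |011>, -1/4 - I/4 on |100>, -1/4 + I/4 on |101>, -1/4 - I/4 on |110>, -1/4 + I/4 on |111>.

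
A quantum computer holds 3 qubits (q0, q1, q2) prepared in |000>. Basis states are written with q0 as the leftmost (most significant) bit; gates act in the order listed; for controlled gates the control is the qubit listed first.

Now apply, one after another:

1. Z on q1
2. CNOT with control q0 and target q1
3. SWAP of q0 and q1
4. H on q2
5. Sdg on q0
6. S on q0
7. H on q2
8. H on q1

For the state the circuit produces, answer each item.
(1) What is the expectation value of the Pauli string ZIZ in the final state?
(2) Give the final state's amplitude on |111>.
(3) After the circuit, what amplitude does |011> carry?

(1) In the final state, ZIZ has expectation 1. Key observation: gates 4-7 undo each other exactly, leaving only the rest of the circuit to track.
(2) The amplitude on |111> is 0.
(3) |011> carries amplitude 0 in the final state.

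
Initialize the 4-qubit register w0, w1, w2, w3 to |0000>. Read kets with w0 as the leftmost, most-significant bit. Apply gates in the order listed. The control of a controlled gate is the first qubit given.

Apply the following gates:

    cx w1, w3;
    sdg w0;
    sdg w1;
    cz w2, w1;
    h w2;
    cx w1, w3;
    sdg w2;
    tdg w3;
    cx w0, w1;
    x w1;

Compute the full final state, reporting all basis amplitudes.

The final amplitudes are sqrt(2)/2 on |0100>, -sqrt(2)*I/2 on |0110>, and 0 on every other basis state.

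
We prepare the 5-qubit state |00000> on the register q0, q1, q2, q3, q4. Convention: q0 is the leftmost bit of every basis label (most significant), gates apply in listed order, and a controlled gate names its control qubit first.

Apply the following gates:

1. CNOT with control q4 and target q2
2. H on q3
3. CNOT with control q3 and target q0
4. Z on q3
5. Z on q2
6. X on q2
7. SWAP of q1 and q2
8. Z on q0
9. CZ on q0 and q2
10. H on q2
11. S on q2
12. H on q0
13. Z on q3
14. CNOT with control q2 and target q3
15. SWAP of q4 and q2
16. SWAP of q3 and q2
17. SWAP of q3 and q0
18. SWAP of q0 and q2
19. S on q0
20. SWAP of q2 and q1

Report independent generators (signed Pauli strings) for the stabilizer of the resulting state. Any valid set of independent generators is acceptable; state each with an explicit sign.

The stabilizer group can be generated by -YIIZI, +ZIIXZ, -IIIZY, +IZIII, -IIZII, among other valid generating sets.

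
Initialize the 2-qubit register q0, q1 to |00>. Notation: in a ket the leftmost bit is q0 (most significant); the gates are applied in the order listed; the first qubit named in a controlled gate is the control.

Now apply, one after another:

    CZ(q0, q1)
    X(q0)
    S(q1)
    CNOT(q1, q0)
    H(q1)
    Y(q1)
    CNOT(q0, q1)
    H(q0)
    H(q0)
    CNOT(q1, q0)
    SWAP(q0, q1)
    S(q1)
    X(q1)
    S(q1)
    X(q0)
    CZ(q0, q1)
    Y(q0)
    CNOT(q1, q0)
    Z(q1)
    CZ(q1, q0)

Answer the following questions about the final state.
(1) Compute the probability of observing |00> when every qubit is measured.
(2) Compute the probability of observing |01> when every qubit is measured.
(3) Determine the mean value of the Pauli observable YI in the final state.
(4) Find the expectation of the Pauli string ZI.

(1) A full measurement returns |00> with probability 1/2.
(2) The probability of measuring |01> is 1/2.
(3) In the final state, YI has expectation 0.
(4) In the final state, ZI has expectation 1.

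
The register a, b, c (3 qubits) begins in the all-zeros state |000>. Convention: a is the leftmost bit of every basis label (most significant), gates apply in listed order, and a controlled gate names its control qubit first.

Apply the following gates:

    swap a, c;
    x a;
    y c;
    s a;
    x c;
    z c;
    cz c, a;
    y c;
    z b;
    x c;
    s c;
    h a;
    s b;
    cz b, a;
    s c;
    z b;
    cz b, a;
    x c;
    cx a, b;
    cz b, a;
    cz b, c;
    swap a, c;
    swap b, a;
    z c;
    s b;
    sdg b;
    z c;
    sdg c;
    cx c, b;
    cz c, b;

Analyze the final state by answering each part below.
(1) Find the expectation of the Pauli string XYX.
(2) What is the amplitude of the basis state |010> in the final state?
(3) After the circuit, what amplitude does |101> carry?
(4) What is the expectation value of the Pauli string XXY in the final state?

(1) In the final state, XYX has expectation -1. Key observation: steps 24-27 multiply out to the identity, so the circuit reduces to the remaining gates.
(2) |010> carries amplitude -sqrt(2)*I/2 in the final state.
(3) The amplitude on |101> is sqrt(2)/2.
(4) In the final state, XXY has expectation 1.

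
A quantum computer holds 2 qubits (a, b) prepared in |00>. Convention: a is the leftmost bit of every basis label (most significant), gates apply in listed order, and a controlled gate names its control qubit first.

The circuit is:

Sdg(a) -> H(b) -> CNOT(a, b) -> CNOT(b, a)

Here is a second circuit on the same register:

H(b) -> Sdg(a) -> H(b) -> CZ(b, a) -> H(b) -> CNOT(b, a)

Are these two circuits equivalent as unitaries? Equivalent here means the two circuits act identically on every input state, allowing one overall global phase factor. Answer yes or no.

Yes, they are equivalent — the unitaries differ by at most a global phase.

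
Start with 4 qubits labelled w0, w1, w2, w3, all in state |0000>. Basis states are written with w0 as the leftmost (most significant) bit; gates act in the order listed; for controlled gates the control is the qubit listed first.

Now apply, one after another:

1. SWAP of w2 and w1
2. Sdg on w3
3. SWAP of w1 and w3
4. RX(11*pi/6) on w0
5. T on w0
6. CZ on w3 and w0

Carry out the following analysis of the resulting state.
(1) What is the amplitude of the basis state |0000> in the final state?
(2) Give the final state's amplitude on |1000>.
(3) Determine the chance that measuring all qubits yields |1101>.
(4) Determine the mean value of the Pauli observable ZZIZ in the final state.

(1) |0000> carries amplitude -sqrt(6)/4 - sqrt(2)/4 in the final state.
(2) The final state's coefficient on |1000> equals (-sqrt(6) + sqrt(2))*exp(3*I*pi/4)/4.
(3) A full measurement returns |1101> with probability 0.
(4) The expectation value of ZZIZ is sqrt(3)/2.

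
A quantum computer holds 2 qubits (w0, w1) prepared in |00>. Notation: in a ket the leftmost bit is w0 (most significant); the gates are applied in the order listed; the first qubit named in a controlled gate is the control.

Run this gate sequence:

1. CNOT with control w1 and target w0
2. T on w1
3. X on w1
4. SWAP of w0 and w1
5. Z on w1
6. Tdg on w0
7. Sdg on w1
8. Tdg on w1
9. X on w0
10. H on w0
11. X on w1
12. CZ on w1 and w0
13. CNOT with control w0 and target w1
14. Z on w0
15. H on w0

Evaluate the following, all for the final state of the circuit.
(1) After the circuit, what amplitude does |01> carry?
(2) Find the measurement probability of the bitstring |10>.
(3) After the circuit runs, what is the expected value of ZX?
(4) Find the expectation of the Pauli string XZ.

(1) The amplitude on |01> is -exp(3*I*pi/4)/2.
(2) The probability of measuring |10> is 1/4.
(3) The observable ZX averages to 1.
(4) The expectation value of XZ is -1.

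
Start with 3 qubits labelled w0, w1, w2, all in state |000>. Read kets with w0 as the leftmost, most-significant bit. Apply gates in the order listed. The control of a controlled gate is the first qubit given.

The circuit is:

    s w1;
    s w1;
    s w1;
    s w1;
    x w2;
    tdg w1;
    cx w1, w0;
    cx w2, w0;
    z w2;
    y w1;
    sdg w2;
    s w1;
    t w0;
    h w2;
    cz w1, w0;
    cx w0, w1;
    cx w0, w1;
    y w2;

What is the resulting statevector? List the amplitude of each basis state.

The final amplitudes are -sqrt(2)*exp(I*pi/4)/2 on |110>, -sqrt(2)*exp(I*pi/4)/2 on |111>, and 0 on every other basis state. Key observation: steps 1-4 multiply out to the identity, so the circuit reduces to the remaining gates.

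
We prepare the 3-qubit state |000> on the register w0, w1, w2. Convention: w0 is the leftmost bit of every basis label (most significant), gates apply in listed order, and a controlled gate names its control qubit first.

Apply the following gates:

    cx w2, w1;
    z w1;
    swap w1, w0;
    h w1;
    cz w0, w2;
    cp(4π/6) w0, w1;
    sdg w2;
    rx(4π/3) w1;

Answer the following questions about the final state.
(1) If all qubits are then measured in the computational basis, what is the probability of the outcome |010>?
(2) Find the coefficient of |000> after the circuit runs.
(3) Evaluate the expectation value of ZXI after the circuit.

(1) A full measurement returns |010> with probability 1/2.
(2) The amplitude on |000> is -sqrt(2)/4 - sqrt(6)*I/4.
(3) The observable ZXI averages to 1.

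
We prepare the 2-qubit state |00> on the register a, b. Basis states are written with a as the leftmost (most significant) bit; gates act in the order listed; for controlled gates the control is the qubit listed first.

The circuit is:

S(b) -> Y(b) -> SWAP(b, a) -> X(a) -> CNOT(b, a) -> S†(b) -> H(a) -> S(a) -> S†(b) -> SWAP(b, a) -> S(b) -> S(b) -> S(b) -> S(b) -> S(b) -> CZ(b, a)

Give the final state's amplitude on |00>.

The amplitude on |00> is sqrt(2)*I/2. Key observation: gates 11-14 undo each other exactly, leaving only the rest of the circuit to track.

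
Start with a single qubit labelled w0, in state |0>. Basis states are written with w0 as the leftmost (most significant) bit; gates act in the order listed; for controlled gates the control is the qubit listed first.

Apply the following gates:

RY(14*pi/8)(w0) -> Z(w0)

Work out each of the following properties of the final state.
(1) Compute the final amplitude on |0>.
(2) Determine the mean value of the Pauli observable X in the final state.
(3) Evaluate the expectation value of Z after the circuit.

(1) The amplitude on |0> is -sqrt(sqrt(2) + 2)/2.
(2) In the final state, X has expectation sqrt(2)/2.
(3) In the final state, Z has expectation sqrt(2)/2.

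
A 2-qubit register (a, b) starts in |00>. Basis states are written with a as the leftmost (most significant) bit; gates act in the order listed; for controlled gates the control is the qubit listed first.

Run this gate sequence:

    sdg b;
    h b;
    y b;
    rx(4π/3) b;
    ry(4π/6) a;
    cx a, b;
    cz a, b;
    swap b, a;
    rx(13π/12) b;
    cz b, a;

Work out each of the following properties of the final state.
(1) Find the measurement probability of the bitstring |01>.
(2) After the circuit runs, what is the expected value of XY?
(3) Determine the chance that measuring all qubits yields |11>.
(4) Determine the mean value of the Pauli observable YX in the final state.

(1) A full measurement returns |01> with probability -sqrt(6)/32 - sqrt(2)/32 + 1/4.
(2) The expectation value of XY is 0.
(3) A full measurement returns |11> with probability -sqrt(6)/32 - sqrt(2)/32 + 1/4.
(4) In the final state, YX has expectation -sqrt(2)/4 + sqrt(6)/4.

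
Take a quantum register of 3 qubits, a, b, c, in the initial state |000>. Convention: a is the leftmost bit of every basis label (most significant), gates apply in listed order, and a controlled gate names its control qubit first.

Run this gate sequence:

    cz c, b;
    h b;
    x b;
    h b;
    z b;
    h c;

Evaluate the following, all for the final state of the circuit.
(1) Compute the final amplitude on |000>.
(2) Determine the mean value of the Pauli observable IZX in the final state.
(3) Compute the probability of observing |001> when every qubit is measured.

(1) The amplitude on |000> is sqrt(2)/2. Key observation: steps 2-5 multiply out to the identity, so the circuit reduces to the remaining gates.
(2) The observable IZX averages to 1.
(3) A full measurement returns |001> with probability 1/2.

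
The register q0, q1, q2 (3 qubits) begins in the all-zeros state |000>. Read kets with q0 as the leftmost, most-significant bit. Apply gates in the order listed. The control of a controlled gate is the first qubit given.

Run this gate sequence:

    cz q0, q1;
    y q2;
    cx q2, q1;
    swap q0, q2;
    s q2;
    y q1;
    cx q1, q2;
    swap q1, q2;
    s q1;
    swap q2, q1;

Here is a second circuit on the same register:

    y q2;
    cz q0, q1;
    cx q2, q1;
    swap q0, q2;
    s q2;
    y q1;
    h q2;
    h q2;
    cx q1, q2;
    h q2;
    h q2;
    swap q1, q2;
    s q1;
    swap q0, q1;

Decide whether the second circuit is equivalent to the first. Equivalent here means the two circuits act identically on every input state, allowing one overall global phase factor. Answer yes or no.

No, they are not equivalent — no single phase factor reconciles the two unitaries.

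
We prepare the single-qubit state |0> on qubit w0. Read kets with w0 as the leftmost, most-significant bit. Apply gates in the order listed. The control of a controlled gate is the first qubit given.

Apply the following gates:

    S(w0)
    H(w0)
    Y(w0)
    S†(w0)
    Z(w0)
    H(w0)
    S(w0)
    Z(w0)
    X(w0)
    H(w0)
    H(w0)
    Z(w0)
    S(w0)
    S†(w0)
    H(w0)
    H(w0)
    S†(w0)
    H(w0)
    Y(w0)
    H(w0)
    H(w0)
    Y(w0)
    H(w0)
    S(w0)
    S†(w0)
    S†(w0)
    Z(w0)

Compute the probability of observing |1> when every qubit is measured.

Outcome |1> occurs with probability 1/2.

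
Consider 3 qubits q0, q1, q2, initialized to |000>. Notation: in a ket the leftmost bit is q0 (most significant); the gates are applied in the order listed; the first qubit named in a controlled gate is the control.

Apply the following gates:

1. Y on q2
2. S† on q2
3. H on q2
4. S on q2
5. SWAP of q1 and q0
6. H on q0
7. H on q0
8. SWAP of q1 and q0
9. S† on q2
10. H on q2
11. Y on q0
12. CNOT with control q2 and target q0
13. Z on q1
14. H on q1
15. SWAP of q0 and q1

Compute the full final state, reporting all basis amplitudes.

After the circuit, the state carries amplitude sqrt(2)*I/2 on |001>, sqrt(2)*I/2 on |101>, and 0 on every other basis state.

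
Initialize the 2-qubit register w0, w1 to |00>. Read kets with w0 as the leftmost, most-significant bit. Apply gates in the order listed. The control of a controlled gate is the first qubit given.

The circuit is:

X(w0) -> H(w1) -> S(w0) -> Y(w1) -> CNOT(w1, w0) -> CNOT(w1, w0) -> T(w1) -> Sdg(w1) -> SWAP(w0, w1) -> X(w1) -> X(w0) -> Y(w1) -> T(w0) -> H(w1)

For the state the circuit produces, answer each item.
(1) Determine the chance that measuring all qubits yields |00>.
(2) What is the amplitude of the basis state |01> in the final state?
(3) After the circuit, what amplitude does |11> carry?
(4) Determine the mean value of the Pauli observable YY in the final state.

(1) The probability of measuring |00> is 1/4. Key observation: steps 5-6 multiply out to the identity, so the circuit reduces to the remaining gates.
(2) |01> carries amplitude exp(I*pi/4)/2 in the final state.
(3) |11> carries amplitude -exp(3*I*pi/4)/2 in the final state.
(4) In the final state, YY has expectation 0.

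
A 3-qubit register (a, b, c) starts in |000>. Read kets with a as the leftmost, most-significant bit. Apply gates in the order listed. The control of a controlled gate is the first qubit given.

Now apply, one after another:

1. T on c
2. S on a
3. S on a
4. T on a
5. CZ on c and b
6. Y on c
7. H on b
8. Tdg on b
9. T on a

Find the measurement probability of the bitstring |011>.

Outcome |011> occurs with probability 1/2.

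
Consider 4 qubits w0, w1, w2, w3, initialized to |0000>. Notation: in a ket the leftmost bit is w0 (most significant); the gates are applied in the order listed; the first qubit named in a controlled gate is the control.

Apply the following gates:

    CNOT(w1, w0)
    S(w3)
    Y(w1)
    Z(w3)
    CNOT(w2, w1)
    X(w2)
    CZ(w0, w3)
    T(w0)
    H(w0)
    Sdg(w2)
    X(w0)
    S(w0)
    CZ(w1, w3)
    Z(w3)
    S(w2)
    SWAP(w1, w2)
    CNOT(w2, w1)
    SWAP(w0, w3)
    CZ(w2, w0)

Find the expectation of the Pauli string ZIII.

The observable ZIII averages to 1.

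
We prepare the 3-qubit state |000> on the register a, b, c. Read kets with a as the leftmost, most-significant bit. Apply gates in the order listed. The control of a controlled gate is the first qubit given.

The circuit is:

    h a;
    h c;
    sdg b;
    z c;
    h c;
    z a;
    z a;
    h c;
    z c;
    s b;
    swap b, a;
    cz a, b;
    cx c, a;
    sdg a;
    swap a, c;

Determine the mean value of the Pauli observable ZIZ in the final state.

In the final state, ZIZ has expectation 1. Key observation: the block from step 3 through step 10 cancels to the identity and can be dropped.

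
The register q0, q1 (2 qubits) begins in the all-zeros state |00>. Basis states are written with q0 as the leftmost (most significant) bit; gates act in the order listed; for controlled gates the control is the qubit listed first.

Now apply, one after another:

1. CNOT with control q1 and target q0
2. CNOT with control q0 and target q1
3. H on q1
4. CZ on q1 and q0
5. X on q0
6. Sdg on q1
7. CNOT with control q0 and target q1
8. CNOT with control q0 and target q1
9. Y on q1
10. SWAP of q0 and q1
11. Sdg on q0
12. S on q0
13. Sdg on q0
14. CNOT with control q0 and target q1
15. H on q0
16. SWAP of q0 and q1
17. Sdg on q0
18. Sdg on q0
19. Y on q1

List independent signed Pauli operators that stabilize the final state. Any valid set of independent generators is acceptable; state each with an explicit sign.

The stabilizer group can be generated by -XZ, +ZX, among other valid generating sets.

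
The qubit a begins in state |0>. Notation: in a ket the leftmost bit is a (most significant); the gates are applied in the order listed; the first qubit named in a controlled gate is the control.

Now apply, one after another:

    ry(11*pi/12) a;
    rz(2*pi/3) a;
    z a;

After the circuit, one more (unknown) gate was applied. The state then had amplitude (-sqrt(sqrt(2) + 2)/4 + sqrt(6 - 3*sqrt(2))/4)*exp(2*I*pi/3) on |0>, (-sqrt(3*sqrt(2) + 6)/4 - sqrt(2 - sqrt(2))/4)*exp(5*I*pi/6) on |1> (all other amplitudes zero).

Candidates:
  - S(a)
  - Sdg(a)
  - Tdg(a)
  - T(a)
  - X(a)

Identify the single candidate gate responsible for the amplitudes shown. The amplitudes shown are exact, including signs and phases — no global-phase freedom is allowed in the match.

The unique candidate consistent with the amplitudes is S(a).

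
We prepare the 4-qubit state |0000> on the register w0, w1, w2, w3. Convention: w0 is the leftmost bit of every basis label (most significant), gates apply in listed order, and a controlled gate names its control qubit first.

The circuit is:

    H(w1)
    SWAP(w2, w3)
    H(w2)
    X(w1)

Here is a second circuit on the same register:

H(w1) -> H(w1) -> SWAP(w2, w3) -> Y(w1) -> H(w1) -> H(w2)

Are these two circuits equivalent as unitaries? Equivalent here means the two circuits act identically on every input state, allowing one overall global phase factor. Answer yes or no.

No: there is an input state on which the two circuits produce genuinely different outputs (not merely differing by a phase).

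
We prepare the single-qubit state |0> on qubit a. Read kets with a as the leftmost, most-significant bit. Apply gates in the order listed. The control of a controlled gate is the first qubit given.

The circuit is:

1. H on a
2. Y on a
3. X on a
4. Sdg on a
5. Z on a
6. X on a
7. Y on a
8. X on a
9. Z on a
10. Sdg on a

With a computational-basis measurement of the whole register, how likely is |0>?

The probability of measuring |0> is 1/2.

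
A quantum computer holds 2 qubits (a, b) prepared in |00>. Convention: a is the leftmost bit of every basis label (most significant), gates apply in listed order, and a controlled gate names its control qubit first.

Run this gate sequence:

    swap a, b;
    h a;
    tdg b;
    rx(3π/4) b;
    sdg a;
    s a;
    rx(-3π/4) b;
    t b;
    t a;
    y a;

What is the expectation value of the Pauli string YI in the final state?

In the final state, YI has expectation sqrt(2)/2. Key observation: gates 3-8 undo each other exactly, leaving only the rest of the circuit to track.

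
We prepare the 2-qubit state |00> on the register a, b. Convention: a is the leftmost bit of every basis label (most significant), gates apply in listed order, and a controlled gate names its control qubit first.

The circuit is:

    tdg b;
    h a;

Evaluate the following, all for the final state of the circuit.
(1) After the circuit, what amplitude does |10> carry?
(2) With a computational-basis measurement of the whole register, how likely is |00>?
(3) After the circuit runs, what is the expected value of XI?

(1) |10> carries amplitude sqrt(2)/2 in the final state.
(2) The probability of measuring |00> is 1/2.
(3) The observable XI averages to 1.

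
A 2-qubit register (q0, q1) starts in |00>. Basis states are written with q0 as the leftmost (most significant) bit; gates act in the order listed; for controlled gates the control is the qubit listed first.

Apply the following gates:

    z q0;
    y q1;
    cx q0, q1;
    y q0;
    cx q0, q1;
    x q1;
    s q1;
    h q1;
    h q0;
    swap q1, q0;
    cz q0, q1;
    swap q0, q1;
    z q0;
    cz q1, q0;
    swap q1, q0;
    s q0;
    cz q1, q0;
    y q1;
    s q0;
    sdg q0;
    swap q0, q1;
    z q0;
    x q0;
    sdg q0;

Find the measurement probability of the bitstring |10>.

Outcome |10> occurs with probability 1/4. Key observation: the block from step 19 through step 20 cancels to the identity and can be dropped.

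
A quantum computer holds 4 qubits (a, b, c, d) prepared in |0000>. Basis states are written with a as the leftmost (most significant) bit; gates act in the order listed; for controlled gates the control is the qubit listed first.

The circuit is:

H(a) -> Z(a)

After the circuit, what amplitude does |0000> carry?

The final state's coefficient on |0000> equals sqrt(2)/2.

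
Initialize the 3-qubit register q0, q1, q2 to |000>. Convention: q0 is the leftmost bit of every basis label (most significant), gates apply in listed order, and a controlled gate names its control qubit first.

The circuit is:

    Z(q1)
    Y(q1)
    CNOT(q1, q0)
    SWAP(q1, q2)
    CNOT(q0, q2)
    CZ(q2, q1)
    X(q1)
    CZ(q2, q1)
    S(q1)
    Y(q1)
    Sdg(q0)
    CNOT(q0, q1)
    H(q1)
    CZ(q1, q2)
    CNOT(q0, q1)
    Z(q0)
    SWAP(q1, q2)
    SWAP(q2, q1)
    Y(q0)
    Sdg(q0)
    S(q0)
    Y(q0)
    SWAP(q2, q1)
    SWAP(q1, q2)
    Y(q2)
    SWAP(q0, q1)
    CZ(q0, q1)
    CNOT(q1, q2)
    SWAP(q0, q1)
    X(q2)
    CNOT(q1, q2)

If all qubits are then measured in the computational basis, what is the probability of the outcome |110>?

The probability of measuring |110> is 1/2.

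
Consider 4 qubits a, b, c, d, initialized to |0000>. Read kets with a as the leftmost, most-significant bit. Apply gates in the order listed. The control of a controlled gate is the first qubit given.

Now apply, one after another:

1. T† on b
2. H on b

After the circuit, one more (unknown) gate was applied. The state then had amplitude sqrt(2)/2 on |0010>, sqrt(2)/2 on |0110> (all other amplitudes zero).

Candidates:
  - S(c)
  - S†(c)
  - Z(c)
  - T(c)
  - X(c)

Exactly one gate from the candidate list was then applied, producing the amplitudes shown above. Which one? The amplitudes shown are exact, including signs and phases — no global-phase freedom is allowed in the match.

It was X(c) that produced the state shown.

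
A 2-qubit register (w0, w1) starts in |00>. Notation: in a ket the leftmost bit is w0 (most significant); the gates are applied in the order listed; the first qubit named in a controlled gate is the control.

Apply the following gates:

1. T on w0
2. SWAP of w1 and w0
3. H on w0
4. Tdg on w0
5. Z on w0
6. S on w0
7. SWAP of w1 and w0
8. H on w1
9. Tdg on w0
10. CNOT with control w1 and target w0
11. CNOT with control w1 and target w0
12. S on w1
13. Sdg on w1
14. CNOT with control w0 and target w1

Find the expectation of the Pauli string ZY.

The observable ZY averages to sqrt(2)/2. Key observation: steps 12-13 multiply out to the identity, so the circuit reduces to the remaining gates.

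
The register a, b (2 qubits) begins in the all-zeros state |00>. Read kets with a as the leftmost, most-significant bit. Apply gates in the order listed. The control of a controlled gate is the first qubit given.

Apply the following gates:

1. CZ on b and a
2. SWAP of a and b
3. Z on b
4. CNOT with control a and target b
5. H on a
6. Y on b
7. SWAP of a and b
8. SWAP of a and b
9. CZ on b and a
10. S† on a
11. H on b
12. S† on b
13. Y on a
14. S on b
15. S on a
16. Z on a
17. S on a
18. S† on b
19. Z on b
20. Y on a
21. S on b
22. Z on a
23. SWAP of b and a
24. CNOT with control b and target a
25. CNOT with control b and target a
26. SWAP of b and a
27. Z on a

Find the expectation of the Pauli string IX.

The expectation value of IX is 1. Key observation: gates 22-27 undo each other exactly, leaving only the rest of the circuit to track.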